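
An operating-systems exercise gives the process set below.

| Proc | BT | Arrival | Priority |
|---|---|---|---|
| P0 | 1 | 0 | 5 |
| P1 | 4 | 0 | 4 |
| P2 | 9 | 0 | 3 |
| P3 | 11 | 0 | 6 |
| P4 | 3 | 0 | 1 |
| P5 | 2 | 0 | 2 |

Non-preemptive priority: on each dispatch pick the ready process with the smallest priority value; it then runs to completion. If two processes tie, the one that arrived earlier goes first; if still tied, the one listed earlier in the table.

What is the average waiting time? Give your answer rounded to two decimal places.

Timeline: | P4 0-3 | P5 3-5 | P2 5-14 | P1 14-18 | P0 18-19 | P3 19-30 |
Completion: P0=19  P1=18  P2=14  P3=30  P4=3  P5=5
Waiting times: P0=18, P1=14, P2=5, P3=19, P4=0, P5=3
Average waiting = (18+14+5+19+0+3) / 6 = 59/6 = 9.83

9.83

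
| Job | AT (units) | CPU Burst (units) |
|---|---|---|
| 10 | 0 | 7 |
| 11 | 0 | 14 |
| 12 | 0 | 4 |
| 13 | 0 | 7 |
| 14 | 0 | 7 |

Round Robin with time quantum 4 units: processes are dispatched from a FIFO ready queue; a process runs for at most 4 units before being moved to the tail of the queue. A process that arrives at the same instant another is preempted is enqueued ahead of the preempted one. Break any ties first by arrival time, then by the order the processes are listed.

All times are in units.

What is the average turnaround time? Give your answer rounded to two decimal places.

Gantt: | 10 0-4 | 11 4-8 | 12 8-12 | 13 12-16 | 14 16-20 | 10 20-23 | 11 23-27 | 13 27-30 | 14 30-33 | 11 33-39 |
Completion: 10=23  11=39  12=12  13=30  14=33
Turnaround (C−A): 10=23  11=39  12=12  13=30  14=33
Turnaround times: 10=23, 11=39, 12=12, 13=30, 14=33
Average turnaround = (23+39+12+30+33) / 5 = 137/5 = 27.40

27.40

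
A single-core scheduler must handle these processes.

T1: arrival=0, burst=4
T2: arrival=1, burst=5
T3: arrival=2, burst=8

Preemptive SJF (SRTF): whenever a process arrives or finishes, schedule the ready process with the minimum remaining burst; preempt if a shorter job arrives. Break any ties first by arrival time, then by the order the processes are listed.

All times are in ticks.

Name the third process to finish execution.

Schedule: | T1 0-4 | T2 4-9 | T3 9-17 |
Completion: T1=4  T2=9  T3=17
Finish order: T1 → T2 → T3

T3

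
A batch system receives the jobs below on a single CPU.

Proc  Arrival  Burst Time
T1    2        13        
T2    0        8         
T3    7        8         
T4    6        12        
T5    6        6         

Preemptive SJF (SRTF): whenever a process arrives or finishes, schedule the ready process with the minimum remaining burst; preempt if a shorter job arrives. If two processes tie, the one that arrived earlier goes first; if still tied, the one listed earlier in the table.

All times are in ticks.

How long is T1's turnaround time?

Schedule: | T2 0-8 | T5 8-14 | T3 14-22 | T4 22-34 | T1 34-47 |
Completion: T1=47  T2=8  T3=22  T4=34  T5=14
Turnaround (C−A): T1=45  T2=8  T3=15  T4=28  T5=8
Turnaround(T1) = completion − arrival = 47 − 2 = 45

45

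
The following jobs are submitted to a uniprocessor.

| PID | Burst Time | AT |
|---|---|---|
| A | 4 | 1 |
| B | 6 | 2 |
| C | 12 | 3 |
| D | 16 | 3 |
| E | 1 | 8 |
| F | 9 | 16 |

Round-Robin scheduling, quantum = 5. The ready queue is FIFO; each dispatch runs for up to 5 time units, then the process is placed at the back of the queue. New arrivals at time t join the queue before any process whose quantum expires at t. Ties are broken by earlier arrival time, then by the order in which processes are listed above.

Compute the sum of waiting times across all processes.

Timeline: | idle 0-1 | A 1-5 | B 5-10 | C 10-15 | D 15-20 | E 20-21 | B 21-22 | C 22-27 | F 27-32 | D 32-37 | C 37-39 | F 39-43 | D 43-49 |
Completion: A=5  B=22  C=39  D=49  E=21  F=43
Waiting = turnaround − burst: A=0, B=14, C=24, D=30, E=12, F=18
Total waiting = 0 + 14 + 24 + 30 + 12 + 18 = 98

98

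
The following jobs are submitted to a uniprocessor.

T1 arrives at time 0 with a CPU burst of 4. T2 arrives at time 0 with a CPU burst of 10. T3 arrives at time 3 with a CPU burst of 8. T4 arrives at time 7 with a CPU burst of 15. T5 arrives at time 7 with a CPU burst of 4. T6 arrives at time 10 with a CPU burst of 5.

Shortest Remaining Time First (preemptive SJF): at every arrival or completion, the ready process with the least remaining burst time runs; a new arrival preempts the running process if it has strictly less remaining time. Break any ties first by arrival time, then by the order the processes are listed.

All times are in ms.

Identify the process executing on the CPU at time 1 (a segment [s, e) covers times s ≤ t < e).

Gantt: | T1 0-4 | T3 4-7 | T5 7-11 | T3 11-16 | T6 16-21 | T2 21-31 | T4 31-46 |
Completion: T1=4  T2=31  T3=16  T4=46  T5=11  T6=21

T1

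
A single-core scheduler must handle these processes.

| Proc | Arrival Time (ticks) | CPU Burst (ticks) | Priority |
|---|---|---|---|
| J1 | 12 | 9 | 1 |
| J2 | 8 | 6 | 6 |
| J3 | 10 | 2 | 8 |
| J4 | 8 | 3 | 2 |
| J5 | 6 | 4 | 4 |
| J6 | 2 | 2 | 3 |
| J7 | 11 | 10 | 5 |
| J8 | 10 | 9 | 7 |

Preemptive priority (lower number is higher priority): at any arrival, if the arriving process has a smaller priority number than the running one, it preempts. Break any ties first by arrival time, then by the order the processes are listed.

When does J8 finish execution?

47

Gantt: | idle 0-2 | J6 2-4 | idle 4-6 | J5 6-8 | J4 8-11 | J5 11-12 | J1 12-21 | J5 21-22 | J7 22-32 | J2 32-38 | J8 38-47 | J3 47-49 |
Completion: J1=21  J2=38  J3=49  J4=11  J5=22  J6=4  J7=32  J8=47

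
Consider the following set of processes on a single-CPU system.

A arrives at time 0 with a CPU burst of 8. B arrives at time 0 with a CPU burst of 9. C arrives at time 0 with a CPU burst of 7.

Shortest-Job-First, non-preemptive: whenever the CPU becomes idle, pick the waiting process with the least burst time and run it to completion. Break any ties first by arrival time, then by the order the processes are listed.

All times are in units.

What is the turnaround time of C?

Timeline: | C 0-7 | A 7-15 | B 15-24 |
Completion: A=15  B=24  C=7
Turnaround (C−A): A=15  B=24  C=7
Turnaround(C) = completion − arrival = 7 − 0 = 7

7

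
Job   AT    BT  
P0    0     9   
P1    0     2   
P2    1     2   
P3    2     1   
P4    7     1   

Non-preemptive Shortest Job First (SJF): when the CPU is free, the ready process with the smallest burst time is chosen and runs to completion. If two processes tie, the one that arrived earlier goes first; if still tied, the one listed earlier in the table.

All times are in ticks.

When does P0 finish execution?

14

Gantt: | P1 0-2 | P3 2-3 | P2 3-5 | P0 5-14 | P4 14-15 |
Completion: P0=14  P1=2  P2=5  P3=3  P4=15
Turnaround (C−A): P0=14  P1=2  P2=4  P3=1  P4=8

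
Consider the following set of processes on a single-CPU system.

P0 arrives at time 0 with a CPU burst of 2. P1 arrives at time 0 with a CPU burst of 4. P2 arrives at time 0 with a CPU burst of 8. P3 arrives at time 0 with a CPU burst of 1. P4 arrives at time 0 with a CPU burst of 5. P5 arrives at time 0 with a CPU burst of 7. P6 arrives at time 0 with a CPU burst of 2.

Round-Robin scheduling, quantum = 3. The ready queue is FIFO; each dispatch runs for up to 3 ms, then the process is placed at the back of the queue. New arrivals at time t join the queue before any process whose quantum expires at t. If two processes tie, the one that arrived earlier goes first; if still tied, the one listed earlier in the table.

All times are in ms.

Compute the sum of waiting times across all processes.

Schedule: | P0 0-2 | P1 2-5 | P2 5-8 | P3 8-9 | P4 9-12 | P5 12-15 | P6 15-17 | P1 17-18 | P2 18-21 | P4 21-23 | P5 23-26 | P2 26-28 | P5 28-29 |
Completion: P0=2  P1=18  P2=28  P3=9  P4=23  P5=29  P6=17
Turnaround (C−A): P0=2  P1=18  P2=28  P3=9  P4=23  P5=29  P6=17
Waiting = turnaround − burst: P0=0, P1=14, P2=20, P3=8, P4=18, P5=22, P6=15
Total waiting = 0 + 14 + 20 + 8 + 18 + 22 + 15 = 97

97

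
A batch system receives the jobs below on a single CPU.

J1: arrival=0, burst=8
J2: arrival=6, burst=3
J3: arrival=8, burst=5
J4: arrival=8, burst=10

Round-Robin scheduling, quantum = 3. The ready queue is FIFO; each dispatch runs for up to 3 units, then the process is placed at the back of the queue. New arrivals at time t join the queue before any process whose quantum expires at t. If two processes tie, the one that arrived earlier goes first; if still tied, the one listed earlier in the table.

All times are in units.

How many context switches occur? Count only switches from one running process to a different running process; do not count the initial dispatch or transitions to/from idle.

6

Timeline: | J1 0-6 | J2 6-9 | J1 9-11 | J3 11-14 | J4 14-17 | J3 17-19 | J4 19-26 |
Completion: J1=11  J2=9  J3=19  J4=26
Turnaround (C−A): J1=11  J2=3  J3=11  J4=18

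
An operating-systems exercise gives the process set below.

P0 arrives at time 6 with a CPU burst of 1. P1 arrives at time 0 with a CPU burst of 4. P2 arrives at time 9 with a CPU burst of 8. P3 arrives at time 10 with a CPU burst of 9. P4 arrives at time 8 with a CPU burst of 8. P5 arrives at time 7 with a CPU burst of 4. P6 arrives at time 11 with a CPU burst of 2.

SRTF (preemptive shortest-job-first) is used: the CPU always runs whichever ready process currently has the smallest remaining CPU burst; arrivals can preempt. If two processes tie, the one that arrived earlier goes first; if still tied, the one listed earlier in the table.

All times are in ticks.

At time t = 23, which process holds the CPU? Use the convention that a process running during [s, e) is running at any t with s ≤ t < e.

Gantt: | P1 0-4 | idle 4-6 | P0 6-7 | P5 7-11 | P6 11-13 | P4 13-21 | P2 21-29 | P3 29-38 |
Completion: P0=7  P1=4  P2=29  P3=38  P4=21  P5=11  P6=13
Turnaround (C−A): P0=1  P1=4  P2=20  P3=28  P4=13  P5=4  P6=2

P2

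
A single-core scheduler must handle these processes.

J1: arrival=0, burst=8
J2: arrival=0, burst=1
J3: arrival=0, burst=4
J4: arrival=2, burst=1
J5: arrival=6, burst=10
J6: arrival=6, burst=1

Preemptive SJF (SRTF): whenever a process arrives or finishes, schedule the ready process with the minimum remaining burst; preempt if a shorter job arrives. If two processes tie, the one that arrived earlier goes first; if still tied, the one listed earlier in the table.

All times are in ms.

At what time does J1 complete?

Schedule: | J2 0-1 | J3 1-2 | J4 2-3 | J3 3-6 | J6 6-7 | J1 7-15 | J5 15-25 |
Completion: J1=15  J2=1  J3=6  J4=3  J5=25  J6=7
Turnaround (C−A): J1=15  J2=1  J3=6  J4=1  J5=19  J6=1

15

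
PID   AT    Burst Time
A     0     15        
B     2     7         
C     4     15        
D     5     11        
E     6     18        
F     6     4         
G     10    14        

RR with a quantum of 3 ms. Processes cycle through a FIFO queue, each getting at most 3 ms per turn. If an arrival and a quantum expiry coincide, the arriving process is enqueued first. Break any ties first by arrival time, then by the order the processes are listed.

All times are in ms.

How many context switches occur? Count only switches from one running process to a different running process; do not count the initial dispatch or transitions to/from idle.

29

Gantt: | A 0-3 | B 3-6 | A 6-9 | C 9-12 | D 12-15 | E 15-18 | F 18-21 | B 21-24 | A 24-27 | G 27-30 | C 30-33 | D 33-36 | E 36-39 | F 39-40 | B 40-41 | A 41-44 | G 44-47 | C 47-50 | D 50-53 | E 53-56 | A 56-59 | G 59-62 | C 62-65 | D 65-67 | E 67-70 | G 70-73 | C 73-76 | E 76-79 | G 79-81 | E 81-84 |
Completion: A=59  B=41  C=76  D=67  E=84  F=40  G=81
Turnaround (C−A): A=59  B=39  C=72  D=62  E=78  F=34  G=71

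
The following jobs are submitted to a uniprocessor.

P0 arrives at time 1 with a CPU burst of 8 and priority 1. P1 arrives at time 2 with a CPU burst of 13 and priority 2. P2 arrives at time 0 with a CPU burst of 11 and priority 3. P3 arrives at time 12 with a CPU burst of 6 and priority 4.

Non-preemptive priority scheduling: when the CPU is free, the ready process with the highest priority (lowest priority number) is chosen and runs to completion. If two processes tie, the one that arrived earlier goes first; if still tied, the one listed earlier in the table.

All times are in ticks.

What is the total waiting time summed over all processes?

47

Gantt: | P2 0-11 | P0 11-19 | P1 19-32 | P3 32-38 |
Completion: P0=19  P1=32  P2=11  P3=38
Turnaround (C−A): P0=18  P1=30  P2=11  P3=26
Waiting = turnaround − burst: P0=10, P1=17, P2=0, P3=20
Total waiting = 10 + 17 + 0 + 20 = 47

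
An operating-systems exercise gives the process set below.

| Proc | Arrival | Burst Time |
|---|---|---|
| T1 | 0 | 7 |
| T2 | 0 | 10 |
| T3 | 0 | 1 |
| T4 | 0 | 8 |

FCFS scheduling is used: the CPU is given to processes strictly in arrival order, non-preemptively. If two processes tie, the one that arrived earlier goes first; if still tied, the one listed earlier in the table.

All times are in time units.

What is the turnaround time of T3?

18

Gantt: | T1 0-7 | T2 7-17 | T3 17-18 | T4 18-26 |
Completion: T1=7  T2=17  T3=18  T4=26
Turnaround(T3) = completion − arrival = 18 − 0 = 18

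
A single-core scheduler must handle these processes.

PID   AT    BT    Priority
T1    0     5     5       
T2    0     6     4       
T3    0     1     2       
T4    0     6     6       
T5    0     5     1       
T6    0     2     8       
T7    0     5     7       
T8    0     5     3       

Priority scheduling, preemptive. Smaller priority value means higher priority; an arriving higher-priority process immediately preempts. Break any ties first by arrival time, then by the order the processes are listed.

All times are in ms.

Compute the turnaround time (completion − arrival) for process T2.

17

Schedule: | T5 0-5 | T3 5-6 | T8 6-11 | T2 11-17 | T1 17-22 | T4 22-28 | T7 28-33 | T6 33-35 |
Completion: T1=22  T2=17  T3=6  T4=28  T5=5  T6=35  T7=33  T8=11
Turnaround(T2) = completion − arrival = 17 − 0 = 17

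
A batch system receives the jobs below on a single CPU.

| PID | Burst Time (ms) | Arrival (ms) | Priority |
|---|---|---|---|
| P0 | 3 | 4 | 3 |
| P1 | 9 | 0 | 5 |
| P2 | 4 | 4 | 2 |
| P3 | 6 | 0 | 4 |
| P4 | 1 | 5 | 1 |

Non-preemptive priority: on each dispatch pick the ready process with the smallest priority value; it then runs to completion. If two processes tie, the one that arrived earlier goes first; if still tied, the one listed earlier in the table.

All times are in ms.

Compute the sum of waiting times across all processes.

Schedule: | P3 0-6 | P4 6-7 | P2 7-11 | P0 11-14 | P1 14-23 |
Completion: P0=14  P1=23  P2=11  P3=6  P4=7
Turnaround (C−A): P0=10  P1=23  P2=7  P3=6  P4=2
Waiting = turnaround − burst: P0=7, P1=14, P2=3, P3=0, P4=1
Total waiting = 7 + 14 + 3 + 0 + 1 = 25

25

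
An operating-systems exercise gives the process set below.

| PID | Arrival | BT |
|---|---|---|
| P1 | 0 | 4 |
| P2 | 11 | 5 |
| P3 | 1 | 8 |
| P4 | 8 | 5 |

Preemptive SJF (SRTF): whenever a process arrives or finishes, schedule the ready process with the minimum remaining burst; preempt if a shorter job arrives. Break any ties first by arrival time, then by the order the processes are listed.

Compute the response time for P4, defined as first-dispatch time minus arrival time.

4

Gantt: | P1 0-4 | P3 4-12 | P4 12-17 | P2 17-22 |
Completion: P1=4  P2=22  P3=12  P4=17
Turnaround (C−A): P1=4  P2=11  P3=11  P4=9
Response(P4) = first start − arrival = 12 − 8 = 4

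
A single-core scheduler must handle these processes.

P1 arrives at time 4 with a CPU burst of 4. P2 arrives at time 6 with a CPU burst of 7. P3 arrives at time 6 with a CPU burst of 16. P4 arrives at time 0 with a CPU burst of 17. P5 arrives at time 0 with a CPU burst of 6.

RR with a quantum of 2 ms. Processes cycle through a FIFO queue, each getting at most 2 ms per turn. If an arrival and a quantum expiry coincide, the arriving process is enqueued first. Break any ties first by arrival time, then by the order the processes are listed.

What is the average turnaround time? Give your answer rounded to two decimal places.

30.60

Schedule: | P4 0-2 | P5 2-4 | P4 4-6 | P1 6-8 | P5 8-10 | P2 10-12 | P3 12-14 | P4 14-16 | P1 16-18 | P5 18-20 | P2 20-22 | P3 22-24 | P4 24-26 | P2 26-28 | P3 28-30 | P4 30-32 | P2 32-33 | P3 33-35 | P4 35-37 | P3 37-39 | P4 39-41 | P3 41-43 | P4 43-45 | P3 45-47 | P4 47-48 | P3 48-50 |
Completion: P1=18  P2=33  P3=50  P4=48  P5=20
Turnaround (C−A): P1=14  P2=27  P3=44  P4=48  P5=20
Turnaround times: P1=14, P2=27, P3=44, P4=48, P5=20
Average turnaround = (14+27+44+48+20) / 5 = 153/5 = 30.60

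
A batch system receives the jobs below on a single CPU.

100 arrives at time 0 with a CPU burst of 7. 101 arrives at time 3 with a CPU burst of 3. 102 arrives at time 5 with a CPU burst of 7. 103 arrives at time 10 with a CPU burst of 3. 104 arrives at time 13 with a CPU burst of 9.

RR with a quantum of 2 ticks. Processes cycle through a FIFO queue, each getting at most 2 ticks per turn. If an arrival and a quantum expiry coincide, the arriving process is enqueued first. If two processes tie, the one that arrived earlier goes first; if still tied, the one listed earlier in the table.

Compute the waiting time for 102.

Timeline: | 100 0-4 | 101 4-6 | 100 6-8 | 102 8-10 | 101 10-11 | 100 11-12 | 103 12-14 | 102 14-16 | 104 16-18 | 103 18-19 | 102 19-21 | 104 21-23 | 102 23-24 | 104 24-29 |
Completion: 100=12  101=11  102=24  103=19  104=29
Waiting(102) = turnaround − burst = 19 − 7 = 12

12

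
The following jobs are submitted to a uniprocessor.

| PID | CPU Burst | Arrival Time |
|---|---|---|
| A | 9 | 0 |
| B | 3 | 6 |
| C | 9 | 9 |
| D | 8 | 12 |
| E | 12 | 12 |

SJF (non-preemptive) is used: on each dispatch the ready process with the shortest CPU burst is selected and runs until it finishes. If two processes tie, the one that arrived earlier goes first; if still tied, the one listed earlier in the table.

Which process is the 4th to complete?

Timeline: | A 0-9 | B 9-12 | D 12-20 | C 20-29 | E 29-41 |
Completion: A=9  B=12  C=29  D=20  E=41
Turnaround (C−A): A=9  B=6  C=20  D=8  E=29
Finish order: A → B → D → C → E

C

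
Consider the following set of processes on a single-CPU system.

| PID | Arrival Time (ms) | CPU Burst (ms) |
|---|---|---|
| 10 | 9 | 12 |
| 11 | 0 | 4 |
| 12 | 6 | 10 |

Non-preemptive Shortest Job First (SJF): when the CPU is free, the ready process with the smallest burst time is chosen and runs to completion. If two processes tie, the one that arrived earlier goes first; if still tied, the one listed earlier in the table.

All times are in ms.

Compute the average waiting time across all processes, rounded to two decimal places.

2.33

Timeline: | 11 0-4 | idle 4-6 | 12 6-16 | 10 16-28 |
Completion: 10=28  11=4  12=16
Turnaround (C−A): 10=19  11=4  12=10
Waiting times: 10=7, 11=0, 12=0
Average waiting = (7+0+0) / 3 = 7/3 = 2.33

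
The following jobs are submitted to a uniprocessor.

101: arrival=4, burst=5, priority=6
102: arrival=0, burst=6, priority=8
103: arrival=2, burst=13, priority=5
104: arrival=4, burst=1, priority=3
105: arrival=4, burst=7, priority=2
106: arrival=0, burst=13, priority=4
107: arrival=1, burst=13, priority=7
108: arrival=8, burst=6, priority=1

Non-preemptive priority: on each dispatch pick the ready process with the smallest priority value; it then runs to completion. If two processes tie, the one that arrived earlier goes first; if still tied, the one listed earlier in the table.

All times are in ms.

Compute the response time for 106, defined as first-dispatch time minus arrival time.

0

Timeline: | 106 0-13 | 108 13-19 | 105 19-26 | 104 26-27 | 103 27-40 | 101 40-45 | 107 45-58 | 102 58-64 |
Completion: 101=45  102=64  103=40  104=27  105=26  106=13  107=58  108=19
Turnaround (C−A): 101=41  102=64  103=38  104=23  105=22  106=13  107=57  108=11
Response(106) = first start − arrival = 0 − 0 = 0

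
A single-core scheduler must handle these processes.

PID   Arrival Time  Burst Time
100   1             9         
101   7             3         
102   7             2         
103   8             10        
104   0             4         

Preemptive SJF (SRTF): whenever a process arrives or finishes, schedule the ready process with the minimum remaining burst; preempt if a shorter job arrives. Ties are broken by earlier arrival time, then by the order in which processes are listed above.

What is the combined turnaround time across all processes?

Gantt: | 104 0-4 | 100 4-7 | 102 7-9 | 101 9-12 | 100 12-18 | 103 18-28 |
Completion: 100=18  101=12  102=9  103=28  104=4
Turnaround (C−A): 100=17  101=5  102=2  103=20  104=4
Turnaround = completion − arrival: 100=17, 101=5, 102=2, 103=20, 104=4
Total turnaround = 17 + 5 + 2 + 20 + 4 = 48

48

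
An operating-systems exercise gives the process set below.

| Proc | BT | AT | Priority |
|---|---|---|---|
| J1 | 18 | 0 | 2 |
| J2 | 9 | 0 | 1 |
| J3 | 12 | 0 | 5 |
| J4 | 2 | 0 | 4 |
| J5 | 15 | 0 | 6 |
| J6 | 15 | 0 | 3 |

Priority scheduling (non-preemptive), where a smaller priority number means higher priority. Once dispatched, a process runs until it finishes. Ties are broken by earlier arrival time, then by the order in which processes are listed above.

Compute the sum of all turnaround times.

249

Schedule: | J2 0-9 | J1 9-27 | J6 27-42 | J4 42-44 | J3 44-56 | J5 56-71 |
Completion: J1=27  J2=9  J3=56  J4=44  J5=71  J6=42
Turnaround = completion − arrival: J1=27, J2=9, J3=56, J4=44, J5=71, J6=42
Total turnaround = 27 + 9 + 56 + 44 + 71 + 42 = 249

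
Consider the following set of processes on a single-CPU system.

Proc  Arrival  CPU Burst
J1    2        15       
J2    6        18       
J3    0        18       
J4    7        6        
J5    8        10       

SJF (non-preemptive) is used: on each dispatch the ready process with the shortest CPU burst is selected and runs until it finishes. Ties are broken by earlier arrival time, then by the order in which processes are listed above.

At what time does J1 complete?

49

Timeline: | J3 0-18 | J4 18-24 | J5 24-34 | J1 34-49 | J2 49-67 |
Completion: J1=49  J2=67  J3=18  J4=24  J5=34
Turnaround (C−A): J1=47  J2=61  J3=18  J4=17  J5=26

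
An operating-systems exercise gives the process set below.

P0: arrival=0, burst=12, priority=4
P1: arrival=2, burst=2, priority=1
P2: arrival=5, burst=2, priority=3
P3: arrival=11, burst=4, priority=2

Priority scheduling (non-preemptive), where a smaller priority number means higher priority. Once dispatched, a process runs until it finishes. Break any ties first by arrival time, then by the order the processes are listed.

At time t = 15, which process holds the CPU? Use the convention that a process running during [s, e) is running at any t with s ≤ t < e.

Gantt: | P0 0-12 | P1 12-14 | P3 14-18 | P2 18-20 |
Completion: P0=12  P1=14  P2=20  P3=18
Turnaround (C−A): P0=12  P1=12  P2=15  P3=7

P3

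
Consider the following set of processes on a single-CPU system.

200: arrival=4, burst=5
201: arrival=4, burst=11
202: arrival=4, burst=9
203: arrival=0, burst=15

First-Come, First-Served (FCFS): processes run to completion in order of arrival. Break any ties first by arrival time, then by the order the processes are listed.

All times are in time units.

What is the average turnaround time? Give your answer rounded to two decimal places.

23.50

Timeline: | 203 0-15 | 200 15-20 | 201 20-31 | 202 31-40 |
Completion: 200=20  201=31  202=40  203=15
Turnaround (C−A): 200=16  201=27  202=36  203=15
Turnaround times: 200=16, 201=27, 202=36, 203=15
Average turnaround = (16+27+36+15) / 4 = 94/4 = 23.50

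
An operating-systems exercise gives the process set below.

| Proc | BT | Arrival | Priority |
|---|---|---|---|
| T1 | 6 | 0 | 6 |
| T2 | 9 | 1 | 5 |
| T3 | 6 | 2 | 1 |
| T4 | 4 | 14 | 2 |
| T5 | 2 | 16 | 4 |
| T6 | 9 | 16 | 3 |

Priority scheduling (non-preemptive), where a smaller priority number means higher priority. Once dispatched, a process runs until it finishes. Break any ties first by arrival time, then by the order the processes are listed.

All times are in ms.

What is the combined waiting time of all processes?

Schedule: | T1 0-6 | T3 6-12 | T2 12-21 | T4 21-25 | T6 25-34 | T5 34-36 |
Completion: T1=6  T2=21  T3=12  T4=25  T5=36  T6=34
Turnaround (C−A): T1=6  T2=20  T3=10  T4=11  T5=20  T6=18
Waiting = turnaround − burst: T1=0, T2=11, T3=4, T4=7, T5=18, T6=9
Total waiting = 0 + 11 + 4 + 7 + 18 + 9 = 49

49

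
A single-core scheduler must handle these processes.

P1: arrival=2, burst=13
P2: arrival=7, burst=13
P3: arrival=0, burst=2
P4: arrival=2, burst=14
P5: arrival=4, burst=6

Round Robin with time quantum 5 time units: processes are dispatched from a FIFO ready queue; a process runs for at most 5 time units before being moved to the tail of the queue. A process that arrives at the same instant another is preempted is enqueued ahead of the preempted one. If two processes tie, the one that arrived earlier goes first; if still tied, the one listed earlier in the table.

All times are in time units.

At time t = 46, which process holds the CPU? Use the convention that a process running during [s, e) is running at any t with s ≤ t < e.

Timeline: | P3 0-2 | P1 2-7 | P4 7-12 | P5 12-17 | P2 17-22 | P1 22-27 | P4 27-32 | P5 32-33 | P2 33-38 | P1 38-41 | P4 41-45 | P2 45-48 |
Completion: P1=41  P2=48  P3=2  P4=45  P5=33
Turnaround (C−A): P1=39  P2=41  P3=2  P4=43  P5=29

P2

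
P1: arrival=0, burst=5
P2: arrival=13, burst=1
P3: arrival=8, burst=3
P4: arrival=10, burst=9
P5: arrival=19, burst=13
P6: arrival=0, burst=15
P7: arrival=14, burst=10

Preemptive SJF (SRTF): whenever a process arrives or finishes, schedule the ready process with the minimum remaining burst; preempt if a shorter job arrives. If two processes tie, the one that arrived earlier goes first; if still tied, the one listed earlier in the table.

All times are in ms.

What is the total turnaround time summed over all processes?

117

Schedule: | P1 0-5 | P6 5-8 | P3 8-11 | P4 11-13 | P2 13-14 | P4 14-21 | P7 21-31 | P6 31-43 | P5 43-56 |
Completion: P1=5  P2=14  P3=11  P4=21  P5=56  P6=43  P7=31
Turnaround (C−A): P1=5  P2=1  P3=3  P4=11  P5=37  P6=43  P7=17
Turnaround = completion − arrival: P1=5, P2=1, P3=3, P4=11, P5=37, P6=43, P7=17
Total turnaround = 5 + 1 + 3 + 11 + 37 + 43 + 17 = 117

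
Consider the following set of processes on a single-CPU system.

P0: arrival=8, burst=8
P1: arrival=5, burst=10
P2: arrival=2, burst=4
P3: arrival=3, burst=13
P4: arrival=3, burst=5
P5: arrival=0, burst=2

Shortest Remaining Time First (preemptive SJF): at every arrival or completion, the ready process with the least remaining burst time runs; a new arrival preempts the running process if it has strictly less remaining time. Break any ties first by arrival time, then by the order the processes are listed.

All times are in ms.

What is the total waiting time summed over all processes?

Timeline: | P5 0-2 | P2 2-6 | P4 6-11 | P0 11-19 | P1 19-29 | P3 29-42 |
Completion: P0=19  P1=29  P2=6  P3=42  P4=11  P5=2
Turnaround (C−A): P0=11  P1=24  P2=4  P3=39  P4=8  P5=2
Waiting = turnaround − burst: P0=3, P1=14, P2=0, P3=26, P4=3, P5=0
Total waiting = 3 + 14 + 0 + 26 + 3 + 0 = 46

46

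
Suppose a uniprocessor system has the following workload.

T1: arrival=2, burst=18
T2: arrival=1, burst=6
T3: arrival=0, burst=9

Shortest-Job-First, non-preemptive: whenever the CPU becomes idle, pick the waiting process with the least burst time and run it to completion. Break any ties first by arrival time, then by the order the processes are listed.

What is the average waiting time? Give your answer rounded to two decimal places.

Timeline: | T3 0-9 | T2 9-15 | T1 15-33 |
Completion: T1=33  T2=15  T3=9
Turnaround (C−A): T1=31  T2=14  T3=9
Waiting times: T1=13, T2=8, T3=0
Average waiting = (13+8+0) / 3 = 21/3 = 7.00

7.00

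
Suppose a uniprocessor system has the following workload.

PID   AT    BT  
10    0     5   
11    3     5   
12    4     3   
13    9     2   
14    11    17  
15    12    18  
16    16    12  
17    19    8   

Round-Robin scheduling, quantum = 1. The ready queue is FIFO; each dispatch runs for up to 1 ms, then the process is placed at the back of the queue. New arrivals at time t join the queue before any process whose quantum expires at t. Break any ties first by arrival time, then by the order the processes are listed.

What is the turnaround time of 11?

14

Timeline: | 10 0-3 | 11 3-4 | 10 4-5 | 12 5-6 | 11 6-7 | 10 7-8 | 12 8-9 | 11 9-10 | 13 10-11 | 12 11-12 | 11 12-13 | 14 13-14 | 13 14-15 | 15 15-16 | 11 16-17 | 14 17-18 | 16 18-19 | 15 19-20 | 14 20-21 | 17 21-22 | 16 22-23 | 15 23-24 | 14 24-25 | 17 25-26 | 16 26-27 | 15 27-28 | 14 28-29 | 17 29-30 | 16 30-31 | 15 31-32 | 14 32-33 | 17 33-34 | 16 34-35 | 15 35-36 | 14 36-37 | 17 37-38 | 16 38-39 | 15 39-40 | 14 40-41 | 17 41-42 | 16 42-43 | 15 43-44 | 14 44-45 | 17 45-46 | 16 46-47 | 15 47-48 | 14 48-49 | 17 49-50 | 16 50-51 | 15 51-52 | 14 52-53 | 16 53-54 | 15 54-55 | 14 55-56 | 16 56-57 | 15 57-58 | 14 58-59 | 16 59-60 | 15 60-61 | 14 61-62 | 15 62-63 | 14 63-64 | 15 64-65 | 14 65-66 | 15 66-67 | 14 67-68 | 15 68-70 |
Completion: 10=8  11=17  12=12  13=15  14=68  15=70  16=60  17=50
Turnaround (C−A): 10=8  11=14  12=8  13=6  14=57  15=58  16=44  17=31
Turnaround(11) = completion − arrival = 17 − 3 = 14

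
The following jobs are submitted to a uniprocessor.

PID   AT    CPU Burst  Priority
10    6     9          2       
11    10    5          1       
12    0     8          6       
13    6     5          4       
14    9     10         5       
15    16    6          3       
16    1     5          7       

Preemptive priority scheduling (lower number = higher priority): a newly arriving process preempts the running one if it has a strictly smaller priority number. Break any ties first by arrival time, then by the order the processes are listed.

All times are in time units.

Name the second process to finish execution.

Schedule: | 12 0-6 | 10 6-10 | 11 10-15 | 10 15-20 | 15 20-26 | 13 26-31 | 14 31-41 | 12 41-43 | 16 43-48 |
Completion: 10=20  11=15  12=43  13=31  14=41  15=26  16=48
Finish order: 11 → 10 → 15 → 13 → 14 → 12 → 16

10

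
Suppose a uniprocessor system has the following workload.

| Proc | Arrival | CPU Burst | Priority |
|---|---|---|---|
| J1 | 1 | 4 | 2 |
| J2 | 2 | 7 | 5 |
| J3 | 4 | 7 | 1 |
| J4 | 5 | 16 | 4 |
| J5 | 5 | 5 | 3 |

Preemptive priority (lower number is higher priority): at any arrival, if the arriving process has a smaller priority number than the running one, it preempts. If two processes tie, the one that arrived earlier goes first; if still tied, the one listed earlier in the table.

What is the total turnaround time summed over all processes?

Schedule: | idle 0-1 | J1 1-4 | J3 4-11 | J1 11-12 | J5 12-17 | J4 17-33 | J2 33-40 |
Completion: J1=12  J2=40  J3=11  J4=33  J5=17
Turnaround = completion − arrival: J1=11, J2=38, J3=7, J4=28, J5=12
Total turnaround = 11 + 38 + 7 + 28 + 12 = 96

96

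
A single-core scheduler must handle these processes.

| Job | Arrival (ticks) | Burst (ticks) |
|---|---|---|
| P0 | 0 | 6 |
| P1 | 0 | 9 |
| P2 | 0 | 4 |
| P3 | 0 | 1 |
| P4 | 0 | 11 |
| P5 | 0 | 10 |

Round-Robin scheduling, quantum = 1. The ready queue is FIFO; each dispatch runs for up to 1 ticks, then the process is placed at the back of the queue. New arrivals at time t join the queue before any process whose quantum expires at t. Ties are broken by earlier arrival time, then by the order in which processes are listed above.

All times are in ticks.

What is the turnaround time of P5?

40

Gantt: | P0 0-1 | P1 1-2 | P2 2-3 | P3 3-4 | P4 4-5 | P5 5-6 | P0 6-7 | P1 7-8 | P2 8-9 | P4 9-10 | P5 10-11 | P0 11-12 | P1 12-13 | P2 13-14 | P4 14-15 | P5 15-16 | P0 16-17 | P1 17-18 | P2 18-19 | P4 19-20 | P5 20-21 | P0 21-22 | P1 22-23 | P4 23-24 | P5 24-25 | P0 25-26 | P1 26-27 | P4 27-28 | P5 28-29 | P1 29-30 | P4 30-31 | P5 31-32 | P1 32-33 | P4 33-34 | P5 34-35 | P1 35-36 | P4 36-37 | P5 37-38 | P4 38-39 | P5 39-40 | P4 40-41 |
Completion: P0=26  P1=36  P2=19  P3=4  P4=41  P5=40
Turnaround(P5) = completion − arrival = 40 − 0 = 40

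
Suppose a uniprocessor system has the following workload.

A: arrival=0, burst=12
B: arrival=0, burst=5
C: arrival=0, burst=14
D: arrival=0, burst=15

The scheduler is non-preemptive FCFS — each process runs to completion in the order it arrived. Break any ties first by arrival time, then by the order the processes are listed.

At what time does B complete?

17

Gantt: | A 0-12 | B 12-17 | C 17-31 | D 31-46 |
Completion: A=12  B=17  C=31  D=46
Turnaround (C−A): A=12  B=17  C=31  D=46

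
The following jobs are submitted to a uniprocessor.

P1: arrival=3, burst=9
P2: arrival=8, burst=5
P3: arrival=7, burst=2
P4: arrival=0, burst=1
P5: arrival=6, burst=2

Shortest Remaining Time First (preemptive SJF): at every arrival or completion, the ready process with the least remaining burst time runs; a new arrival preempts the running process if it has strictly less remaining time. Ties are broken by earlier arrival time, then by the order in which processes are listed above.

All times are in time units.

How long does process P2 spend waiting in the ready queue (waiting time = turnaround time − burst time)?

Timeline: | P4 0-1 | idle 1-3 | P1 3-6 | P5 6-8 | P3 8-10 | P2 10-15 | P1 15-21 |
Completion: P1=21  P2=15  P3=10  P4=1  P5=8
Waiting(P2) = turnaround − burst = 7 − 5 = 2

2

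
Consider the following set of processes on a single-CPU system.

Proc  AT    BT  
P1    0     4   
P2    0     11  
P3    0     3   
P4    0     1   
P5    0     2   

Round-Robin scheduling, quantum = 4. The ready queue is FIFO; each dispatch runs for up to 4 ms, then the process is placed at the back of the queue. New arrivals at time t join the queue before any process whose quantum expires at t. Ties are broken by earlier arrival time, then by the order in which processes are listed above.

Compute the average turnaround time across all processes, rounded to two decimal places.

Timeline: | P1 0-4 | P2 4-8 | P3 8-11 | P4 11-12 | P5 12-14 | P2 14-21 |
Completion: P1=4  P2=21  P3=11  P4=12  P5=14
Turnaround (C−A): P1=4  P2=21  P3=11  P4=12  P5=14
Turnaround times: P1=4, P2=21, P3=11, P4=12, P5=14
Average turnaround = (4+21+11+12+14) / 5 = 62/5 = 12.40

12.40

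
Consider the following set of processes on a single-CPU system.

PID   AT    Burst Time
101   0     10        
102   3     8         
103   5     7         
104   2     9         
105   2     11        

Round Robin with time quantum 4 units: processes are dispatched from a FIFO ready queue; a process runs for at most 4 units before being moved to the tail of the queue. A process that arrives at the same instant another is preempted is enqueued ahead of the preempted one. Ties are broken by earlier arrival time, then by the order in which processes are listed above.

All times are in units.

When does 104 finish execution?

Schedule: | 101 0-4 | 104 4-8 | 105 8-12 | 102 12-16 | 101 16-20 | 103 20-24 | 104 24-28 | 105 28-32 | 102 32-36 | 101 36-38 | 103 38-41 | 104 41-42 | 105 42-45 |
Completion: 101=38  102=36  103=41  104=42  105=45
Turnaround (C−A): 101=38  102=33  103=36  104=40  105=43

42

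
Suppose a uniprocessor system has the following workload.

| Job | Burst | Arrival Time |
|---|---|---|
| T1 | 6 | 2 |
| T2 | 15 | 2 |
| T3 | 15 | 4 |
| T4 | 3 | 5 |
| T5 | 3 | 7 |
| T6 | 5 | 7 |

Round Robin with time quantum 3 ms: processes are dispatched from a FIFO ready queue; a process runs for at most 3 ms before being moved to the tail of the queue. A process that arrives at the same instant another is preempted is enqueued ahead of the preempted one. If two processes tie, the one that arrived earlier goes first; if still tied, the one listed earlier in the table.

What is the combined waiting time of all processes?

Timeline: | idle 0-2 | T1 2-5 | T2 5-8 | T3 8-11 | T4 11-14 | T1 14-17 | T5 17-20 | T6 20-23 | T2 23-26 | T3 26-29 | T6 29-31 | T2 31-34 | T3 34-37 | T2 37-40 | T3 40-43 | T2 43-46 | T3 46-49 |
Completion: T1=17  T2=46  T3=49  T4=14  T5=20  T6=31
Turnaround (C−A): T1=15  T2=44  T3=45  T4=9  T5=13  T6=24
Waiting = turnaround − burst: T1=9, T2=29, T3=30, T4=6, T5=10, T6=19
Total waiting = 9 + 29 + 30 + 6 + 10 + 19 = 103

103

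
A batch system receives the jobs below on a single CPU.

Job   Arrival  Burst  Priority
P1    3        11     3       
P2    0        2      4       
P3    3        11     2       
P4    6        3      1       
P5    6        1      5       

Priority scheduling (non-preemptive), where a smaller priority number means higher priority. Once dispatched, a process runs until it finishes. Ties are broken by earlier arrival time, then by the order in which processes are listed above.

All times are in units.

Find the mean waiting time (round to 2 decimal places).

Gantt: | P2 0-2 | idle 2-3 | P3 3-14 | P4 14-17 | P1 17-28 | P5 28-29 |
Completion: P1=28  P2=2  P3=14  P4=17  P5=29
Waiting times: P1=14, P2=0, P3=0, P4=8, P5=22
Average waiting = (14+0+0+8+22) / 5 = 44/5 = 8.80

8.80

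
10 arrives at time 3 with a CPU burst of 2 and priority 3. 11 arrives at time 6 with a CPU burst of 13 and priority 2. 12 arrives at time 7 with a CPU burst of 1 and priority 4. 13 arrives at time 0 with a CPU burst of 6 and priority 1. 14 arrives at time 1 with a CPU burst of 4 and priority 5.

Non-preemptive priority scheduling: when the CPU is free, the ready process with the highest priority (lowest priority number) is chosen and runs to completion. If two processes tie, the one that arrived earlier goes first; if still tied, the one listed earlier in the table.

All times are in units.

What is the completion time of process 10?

21

Schedule: | 13 0-6 | 11 6-19 | 10 19-21 | 12 21-22 | 14 22-26 |
Completion: 10=21  11=19  12=22  13=6  14=26
Turnaround (C−A): 10=18  11=13  12=15  13=6  14=25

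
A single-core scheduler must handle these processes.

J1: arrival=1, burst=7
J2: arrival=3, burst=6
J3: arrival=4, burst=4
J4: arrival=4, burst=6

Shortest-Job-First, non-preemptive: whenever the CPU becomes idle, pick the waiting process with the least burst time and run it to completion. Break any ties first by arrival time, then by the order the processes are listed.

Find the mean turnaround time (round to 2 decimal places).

12.50

Gantt: | idle 0-1 | J1 1-8 | J3 8-12 | J2 12-18 | J4 18-24 |
Completion: J1=8  J2=18  J3=12  J4=24
Turnaround times: J1=7, J2=15, J3=8, J4=20
Average turnaround = (7+15+8+20) / 4 = 50/4 = 12.50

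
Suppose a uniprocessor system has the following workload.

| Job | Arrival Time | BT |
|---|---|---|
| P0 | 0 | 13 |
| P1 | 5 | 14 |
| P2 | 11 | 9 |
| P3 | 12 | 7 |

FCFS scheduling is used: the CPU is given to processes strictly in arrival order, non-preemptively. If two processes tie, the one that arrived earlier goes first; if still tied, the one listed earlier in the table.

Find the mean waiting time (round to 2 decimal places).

Schedule: | P0 0-13 | P1 13-27 | P2 27-36 | P3 36-43 |
Completion: P0=13  P1=27  P2=36  P3=43
Waiting times: P0=0, P1=8, P2=16, P3=24
Average waiting = (0+8+16+24) / 4 = 48/4 = 12.00

12.00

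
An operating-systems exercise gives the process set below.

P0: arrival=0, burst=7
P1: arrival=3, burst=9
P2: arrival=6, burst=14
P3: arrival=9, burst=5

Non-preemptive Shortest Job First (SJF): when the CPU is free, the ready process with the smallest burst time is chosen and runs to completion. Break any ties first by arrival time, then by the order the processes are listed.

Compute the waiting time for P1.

Timeline: | P0 0-7 | P1 7-16 | P3 16-21 | P2 21-35 |
Completion: P0=7  P1=16  P2=35  P3=21
Waiting(P1) = turnaround − burst = 13 − 9 = 4

4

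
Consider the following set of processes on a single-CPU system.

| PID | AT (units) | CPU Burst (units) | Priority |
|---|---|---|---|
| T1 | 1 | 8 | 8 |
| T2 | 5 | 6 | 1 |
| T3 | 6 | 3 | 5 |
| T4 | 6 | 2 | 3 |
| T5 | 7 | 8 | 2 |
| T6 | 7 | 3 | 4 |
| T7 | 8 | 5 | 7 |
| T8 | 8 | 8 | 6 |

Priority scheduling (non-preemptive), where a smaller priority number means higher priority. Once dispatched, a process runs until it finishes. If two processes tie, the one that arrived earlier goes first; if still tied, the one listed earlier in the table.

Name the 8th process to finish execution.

T7

Gantt: | idle 0-1 | T1 1-9 | T2 9-15 | T5 15-23 | T4 23-25 | T6 25-28 | T3 28-31 | T8 31-39 | T7 39-44 |
Completion: T1=9  T2=15  T3=31  T4=25  T5=23  T6=28  T7=44  T8=39
Finish order: T1 → T2 → T5 → T4 → T6 → T3 → T8 → T7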